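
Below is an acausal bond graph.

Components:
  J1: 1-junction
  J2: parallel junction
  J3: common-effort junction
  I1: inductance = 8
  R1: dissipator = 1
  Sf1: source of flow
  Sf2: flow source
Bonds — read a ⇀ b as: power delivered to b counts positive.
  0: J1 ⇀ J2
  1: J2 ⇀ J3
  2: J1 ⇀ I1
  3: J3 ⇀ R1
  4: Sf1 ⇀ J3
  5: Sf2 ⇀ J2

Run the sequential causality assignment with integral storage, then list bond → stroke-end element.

bond 0 stroke→J1
bond 1 stroke→J2
bond 2 stroke→I1
bond 3 stroke→J3
bond 4 stroke→Sf1
bond 5 stroke→Sf2

β4 stroke→Sf1  (Sf1: flow source, stroke at near end)
β5 stroke→Sf2  (Sf2 (Sf) sets flow on bond)
β2 stroke→I1  (prefer integral on I1)
β0 stroke→J1  (1-jn J1 has f-setter on 2)
β1 stroke→J2  (closing 0-jn rule on J2)
β3 stroke→J3  (J3 needs exactly one e-in)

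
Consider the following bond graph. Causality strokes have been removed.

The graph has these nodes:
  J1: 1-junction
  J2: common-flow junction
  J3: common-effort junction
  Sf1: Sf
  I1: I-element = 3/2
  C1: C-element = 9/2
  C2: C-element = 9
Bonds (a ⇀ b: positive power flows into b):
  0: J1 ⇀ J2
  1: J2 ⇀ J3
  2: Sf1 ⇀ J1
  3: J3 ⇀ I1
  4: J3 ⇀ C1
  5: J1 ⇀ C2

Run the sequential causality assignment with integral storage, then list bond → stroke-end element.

β0 stroke at J1
β1 stroke at J2
β2 stroke at Sf1
β3 stroke at I1
β4 stroke at J3
β5 stroke at J1

β2 |Sf1  (Sf1 fixes flow; stroke at Sf1)
β0 |J1  (common-f at J1 fixed by 2)
β5 |J1  (common-f at J1 fixed by 2)
β1 |J2  (J2 flow already set via bond 0)
β3 |I1  (I1 outputs flow p/I1)
β4 |J3  (J3 needs exactly one e-in)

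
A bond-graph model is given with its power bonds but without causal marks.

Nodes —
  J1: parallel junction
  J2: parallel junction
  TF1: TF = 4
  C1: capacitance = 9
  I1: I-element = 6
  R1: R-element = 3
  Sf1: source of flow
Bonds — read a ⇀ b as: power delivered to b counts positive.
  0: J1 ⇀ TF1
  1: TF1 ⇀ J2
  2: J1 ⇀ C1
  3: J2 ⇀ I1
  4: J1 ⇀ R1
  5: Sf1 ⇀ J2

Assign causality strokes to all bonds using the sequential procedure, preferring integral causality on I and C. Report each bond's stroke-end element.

β0 →TF1
β1 →J2
β2 →J1
β3 →I1
β4 →R1
β5 →Sf1

β5 stroke→Sf1  (source Sf1 imposes f)
β2 stroke→J1  (C1: C, integral causality)
β0 stroke→TF1  (J1: bond 2 brought effort, rest push out)
β4 stroke→R1  (0-jn J1 has e-setter on 2)
β1 stroke→J2  (TF1: transformer flips bond 0)
β3 stroke→I1  (common-e at J2 fixed by 1)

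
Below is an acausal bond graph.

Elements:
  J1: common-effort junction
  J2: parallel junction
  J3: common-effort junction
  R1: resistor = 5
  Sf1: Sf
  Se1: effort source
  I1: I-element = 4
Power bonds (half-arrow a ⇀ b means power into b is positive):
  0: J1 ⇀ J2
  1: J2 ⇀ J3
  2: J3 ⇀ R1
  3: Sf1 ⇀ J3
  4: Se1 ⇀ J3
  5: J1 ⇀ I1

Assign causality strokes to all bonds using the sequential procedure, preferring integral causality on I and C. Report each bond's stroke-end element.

bond 0 stroke→J1
bond 1 stroke→J2
bond 2 stroke→R1
bond 3 stroke→Sf1
bond 4 stroke→J3
bond 5 stroke→I1

b3 stroke→Sf1  (Sf1 (Sf) sets flow on bond)
b4 stroke→J3  (Se1: effort source, stroke at far end)
b1 stroke→J2  (0-jn J3 has e-setter on 4)
b2 stroke→R1  (J3: bond 4 brought effort, rest push out)
b0 stroke→J1  (J2 effort already set via bond 1)
b5 stroke→I1  (J1: bond 0 brought effort, rest push out)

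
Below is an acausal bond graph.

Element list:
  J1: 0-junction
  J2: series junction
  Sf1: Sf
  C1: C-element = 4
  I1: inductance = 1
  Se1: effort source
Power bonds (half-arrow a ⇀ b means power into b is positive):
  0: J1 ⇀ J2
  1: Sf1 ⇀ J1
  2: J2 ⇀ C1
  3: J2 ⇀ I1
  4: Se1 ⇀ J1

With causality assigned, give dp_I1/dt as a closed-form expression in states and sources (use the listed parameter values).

dp_I1/dt = E_Se1 - q_C1/4

β1 |Sf1  (Sf1 (Sf) sets flow on bond)
β4 |J1  (Se1 (Se) sets effort on bond)
β0 |J2  (J1: bond 4 brought effort, rest push out)
β2 |J2  (C1 integral (e out))
β3 |I1  (only one flow-in slot at J2)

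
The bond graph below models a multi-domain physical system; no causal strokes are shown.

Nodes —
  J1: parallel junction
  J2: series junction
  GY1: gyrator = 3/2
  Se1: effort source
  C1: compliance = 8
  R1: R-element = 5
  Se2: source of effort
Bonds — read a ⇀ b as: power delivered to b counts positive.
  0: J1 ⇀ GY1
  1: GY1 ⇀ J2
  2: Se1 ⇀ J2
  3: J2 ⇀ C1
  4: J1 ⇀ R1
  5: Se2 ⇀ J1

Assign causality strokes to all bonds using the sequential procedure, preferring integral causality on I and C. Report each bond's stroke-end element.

bond 0 stroke→GY1
bond 1 stroke→GY1
bond 2 stroke→J2
bond 3 stroke→J2
bond 4 stroke→R1
bond 5 stroke→J1

#2 →J2  (source Se1 imposes e)
#5 →J1  (Se2: effort source, stroke at far end)
#0 →GY1  (J1 effort already set via bond 5)
#4 →R1  (J1: bond 5 brought effort, rest push out)
#1 →GY1  (GY1: gyrator matches bond 0)
#3 →J2  (1-jn J2 has f-setter on 1)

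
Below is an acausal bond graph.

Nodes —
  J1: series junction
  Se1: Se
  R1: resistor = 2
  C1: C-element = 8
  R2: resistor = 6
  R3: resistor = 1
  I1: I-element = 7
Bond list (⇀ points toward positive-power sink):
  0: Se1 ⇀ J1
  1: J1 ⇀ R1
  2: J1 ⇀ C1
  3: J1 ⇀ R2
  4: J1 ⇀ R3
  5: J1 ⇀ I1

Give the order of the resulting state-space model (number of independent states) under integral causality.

2  (C1, I1 all integral)

bond 0 stroke at J1  (Se1: effort source, stroke at far end)
bond 2 stroke at J1  (prefer integral on C1)
bond 5 stroke at I1  (I1 integral (f out))
bond 1 stroke at J1  (J1: bond 5 brought flow, rest push out)
bond 3 stroke at J1  (common-f at J1 fixed by 5)
bond 4 stroke at J1  (J1: bond 5 brought flow, rest push out)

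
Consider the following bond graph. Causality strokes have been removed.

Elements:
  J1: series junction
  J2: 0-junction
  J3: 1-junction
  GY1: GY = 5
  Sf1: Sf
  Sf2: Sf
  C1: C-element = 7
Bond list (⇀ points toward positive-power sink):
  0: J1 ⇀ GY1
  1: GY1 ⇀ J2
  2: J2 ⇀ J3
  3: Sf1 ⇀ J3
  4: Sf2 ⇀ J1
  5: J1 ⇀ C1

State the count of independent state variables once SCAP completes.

#3 stroke at Sf1  (Sf1 fixes flow; stroke at Sf1)
#4 stroke at Sf2  (Sf2 fixes flow; stroke at Sf2)
#0 stroke at J1  (J1: bond 4 brought flow, rest push out)
#5 stroke at J1  (J1 flow already set via bond 4)
#2 stroke at J3  (common-f at J3 fixed by 3)
#1 stroke at J2  (GY GY1: same side as bond 0)

1  (C1 all integral)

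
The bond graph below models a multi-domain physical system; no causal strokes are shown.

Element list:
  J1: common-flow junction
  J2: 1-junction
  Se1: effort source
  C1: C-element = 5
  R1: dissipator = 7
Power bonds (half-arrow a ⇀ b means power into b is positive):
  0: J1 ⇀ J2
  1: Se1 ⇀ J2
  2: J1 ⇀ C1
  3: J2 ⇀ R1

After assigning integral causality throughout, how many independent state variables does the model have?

1  (C1 all integral)

bond 1 |J2  (Se1 (Se) sets effort on bond)
bond 2 |J1  (C1: C, integral causality)
bond 0 |J2  (only one flow-in slot at J1)
bond 3 |R1  (J2: last free bond brings flow in)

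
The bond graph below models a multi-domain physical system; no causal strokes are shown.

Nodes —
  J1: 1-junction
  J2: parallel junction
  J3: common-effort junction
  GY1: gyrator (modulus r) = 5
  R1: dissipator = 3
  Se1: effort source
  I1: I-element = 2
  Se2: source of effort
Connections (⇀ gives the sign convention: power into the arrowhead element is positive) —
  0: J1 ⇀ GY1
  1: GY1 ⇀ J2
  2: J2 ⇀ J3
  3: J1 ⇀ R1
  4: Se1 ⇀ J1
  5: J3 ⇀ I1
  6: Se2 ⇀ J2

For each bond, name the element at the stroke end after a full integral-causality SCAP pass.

#0 stroke→GY1
#1 stroke→GY1
#2 stroke→J3
#3 stroke→J1
#4 stroke→J1
#5 stroke→I1
#6 stroke→J2

b4 stroke at J1  (Se1: effort source, stroke at far end)
b6 stroke at J2  (Se2: effort source, stroke at far end)
b1 stroke at GY1  (J2: bond 6 brought effort, rest push out)
b2 stroke at J3  (common-e at J2 fixed by 6)
b5 stroke at I1  (common-e at J3 fixed by 2)
b0 stroke at GY1  (through GY1, causality inverts; strokes same side of GY1)
b3 stroke at J1  (1-jn J1 has f-setter on 0)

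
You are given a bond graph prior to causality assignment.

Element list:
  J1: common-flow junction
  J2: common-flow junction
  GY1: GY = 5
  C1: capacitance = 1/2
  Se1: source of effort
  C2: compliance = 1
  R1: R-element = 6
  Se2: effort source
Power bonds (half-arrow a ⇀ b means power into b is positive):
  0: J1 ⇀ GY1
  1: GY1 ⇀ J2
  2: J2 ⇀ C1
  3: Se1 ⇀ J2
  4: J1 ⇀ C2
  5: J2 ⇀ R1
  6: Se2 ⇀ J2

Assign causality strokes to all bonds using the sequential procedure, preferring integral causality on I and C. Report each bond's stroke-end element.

#0 |GY1
#1 |GY1
#2 |J2
#3 |J2
#4 |J1
#5 |J2
#6 |J2

β3 →J2  (Se1 fixes effort; stroke away)
β6 →J2  (Se2: effort source, stroke at far end)
β2 →J2  (C1: C, integral causality)
β4 →J1  (prefer integral on C2)
β0 →GY1  (J1 needs exactly one f-in)
β1 →GY1  (GY1 both-in/both-out from 0)
β5 →J2  (J2: bond 1 brought flow, rest push out)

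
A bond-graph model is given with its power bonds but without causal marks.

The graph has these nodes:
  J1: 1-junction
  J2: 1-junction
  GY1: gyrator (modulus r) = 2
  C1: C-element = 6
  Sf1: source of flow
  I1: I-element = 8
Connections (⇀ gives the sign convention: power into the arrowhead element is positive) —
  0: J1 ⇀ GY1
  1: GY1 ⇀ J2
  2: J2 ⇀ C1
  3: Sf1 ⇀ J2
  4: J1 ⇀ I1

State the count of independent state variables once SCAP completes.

2  (C1, I1 all integral)

#3 stroke→Sf1  (Sf1 fixes flow; stroke at Sf1)
#1 stroke→J2  (common-f at J2 fixed by 3)
#2 stroke→J2  (1-jn J2 has f-setter on 3)
#0 stroke→J1  (through GY1, causality inverts; strokes same side of GY1)
#4 stroke→I1  (J1: last free bond brings flow in)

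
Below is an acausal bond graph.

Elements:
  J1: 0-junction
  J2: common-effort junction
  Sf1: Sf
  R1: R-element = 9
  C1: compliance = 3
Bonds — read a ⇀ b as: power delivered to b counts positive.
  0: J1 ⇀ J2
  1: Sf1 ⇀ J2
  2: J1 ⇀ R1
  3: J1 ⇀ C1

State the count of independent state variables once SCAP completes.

1  (C1 all integral)

bond 1 →Sf1  (source Sf1 imposes f)
bond 0 →J2  (J2 needs exactly one e-in)
bond 3 →J1  (C1 outputs effort q/C1)
bond 2 →R1  (common-e at J1 fixed by 3)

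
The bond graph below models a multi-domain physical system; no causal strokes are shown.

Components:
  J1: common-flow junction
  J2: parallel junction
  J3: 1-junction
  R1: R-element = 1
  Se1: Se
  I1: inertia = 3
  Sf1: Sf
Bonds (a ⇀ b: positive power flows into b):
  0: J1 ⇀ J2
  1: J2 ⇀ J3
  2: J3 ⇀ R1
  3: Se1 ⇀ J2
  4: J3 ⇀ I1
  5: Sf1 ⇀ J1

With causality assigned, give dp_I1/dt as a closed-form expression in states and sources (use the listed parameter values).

β3 |J2  (Se1 (Se) sets effort on bond)
β5 |Sf1  (Sf1: flow source, stroke at near end)
β0 |J1  (J1: bond 5 brought flow, rest push out)
β1 |J3  (0-jn J2 has e-setter on 3)
β4 |I1  (prefer integral on I1)
β2 |J3  (common-f at J3 fixed by 4)

dp_I1/dt = E_Se1 - p_I1/3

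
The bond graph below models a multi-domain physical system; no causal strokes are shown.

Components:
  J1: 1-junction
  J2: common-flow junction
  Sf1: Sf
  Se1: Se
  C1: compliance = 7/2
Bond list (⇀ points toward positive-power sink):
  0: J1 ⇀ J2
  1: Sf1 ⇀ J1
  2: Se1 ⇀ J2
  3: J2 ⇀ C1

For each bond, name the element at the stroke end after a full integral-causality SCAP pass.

b1 stroke→Sf1  (Sf1: flow source, stroke at near end)
b2 stroke→J2  (source Se1 imposes e)
b0 stroke→J1  (J1 flow already set via bond 1)
b3 stroke→J2  (J2 flow already set via bond 0)

b0 stroke→J1
b1 stroke→Sf1
b2 stroke→J2
b3 stroke→J2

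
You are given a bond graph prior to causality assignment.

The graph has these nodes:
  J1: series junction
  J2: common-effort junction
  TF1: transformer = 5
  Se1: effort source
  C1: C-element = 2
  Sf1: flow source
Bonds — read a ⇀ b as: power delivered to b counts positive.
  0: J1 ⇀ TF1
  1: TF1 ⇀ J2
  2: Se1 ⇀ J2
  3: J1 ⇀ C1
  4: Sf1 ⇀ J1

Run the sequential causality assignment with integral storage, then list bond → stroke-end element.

b2 stroke at J2  (Se1 fixes effort; stroke away)
b4 stroke at Sf1  (Sf1 fixes flow; stroke at Sf1)
b0 stroke at J1  (J1 flow already set via bond 4)
b3 stroke at J1  (common-f at J1 fixed by 4)
b1 stroke at TF1  (J2 effort already set via bond 2)

bond 0 stroke at J1
bond 1 stroke at TF1
bond 2 stroke at J2
bond 3 stroke at J1
bond 4 stroke at Sf1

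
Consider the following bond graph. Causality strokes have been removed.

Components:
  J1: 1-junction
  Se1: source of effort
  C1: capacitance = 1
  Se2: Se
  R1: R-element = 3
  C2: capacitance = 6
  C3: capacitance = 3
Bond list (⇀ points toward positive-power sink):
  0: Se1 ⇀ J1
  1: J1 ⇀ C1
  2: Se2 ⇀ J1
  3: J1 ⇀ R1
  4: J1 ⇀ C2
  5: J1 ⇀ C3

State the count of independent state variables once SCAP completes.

3  (C1, C2, C3 all integral)

bond 0 →J1  (source Se1 imposes e)
bond 2 →J1  (source Se2 imposes e)
bond 1 →J1  (C1 outputs effort q/C1)
bond 4 →J1  (C2: C, integral causality)
bond 5 →J1  (C3 integral (e out))
bond 3 →R1  (J1 needs exactly one f-in)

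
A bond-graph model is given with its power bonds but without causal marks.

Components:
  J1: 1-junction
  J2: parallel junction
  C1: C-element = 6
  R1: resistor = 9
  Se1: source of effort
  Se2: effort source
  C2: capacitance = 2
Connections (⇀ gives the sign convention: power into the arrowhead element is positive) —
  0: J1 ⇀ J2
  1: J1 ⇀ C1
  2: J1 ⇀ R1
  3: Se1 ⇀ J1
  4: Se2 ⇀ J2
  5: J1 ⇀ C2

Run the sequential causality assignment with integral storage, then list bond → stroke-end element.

bond 3 stroke at J1  (source Se1 imposes e)
bond 4 stroke at J2  (Se2 (Se) sets effort on bond)
bond 0 stroke at J1  (0-jn J2 has e-setter on 4)
bond 1 stroke at J1  (C1 outputs effort q/C1)
bond 5 stroke at J1  (prefer integral on C2)
bond 2 stroke at R1  (J1 needs exactly one f-in)

#0 →J1
#1 →J1
#2 →R1
#3 →J1
#4 →J2
#5 →J1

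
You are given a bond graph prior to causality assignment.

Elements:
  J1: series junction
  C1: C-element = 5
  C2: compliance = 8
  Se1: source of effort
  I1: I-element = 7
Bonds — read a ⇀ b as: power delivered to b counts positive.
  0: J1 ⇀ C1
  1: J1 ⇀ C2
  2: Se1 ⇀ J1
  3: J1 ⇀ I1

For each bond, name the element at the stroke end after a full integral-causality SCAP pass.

β2 |J1  (Se1 (Se) sets effort on bond)
β0 |J1  (C1: C, integral causality)
β1 |J1  (C2: C, integral causality)
β3 |I1  (only one flow-in slot at J1)

#0 |J1
#1 |J1
#2 |J1
#3 |I1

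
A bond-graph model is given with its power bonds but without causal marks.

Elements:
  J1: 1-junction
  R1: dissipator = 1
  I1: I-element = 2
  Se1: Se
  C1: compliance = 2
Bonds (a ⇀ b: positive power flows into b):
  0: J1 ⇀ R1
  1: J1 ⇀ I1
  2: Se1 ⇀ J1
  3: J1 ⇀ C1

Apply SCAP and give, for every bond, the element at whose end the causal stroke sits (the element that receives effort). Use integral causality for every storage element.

#0 |J1
#1 |I1
#2 |J1
#3 |J1

β2 →J1  (source Se1 imposes e)
β1 →I1  (I1 outputs flow p/I1)
β0 →J1  (1-jn J1 has f-setter on 1)
β3 →J1  (1-jn J1 has f-setter on 1)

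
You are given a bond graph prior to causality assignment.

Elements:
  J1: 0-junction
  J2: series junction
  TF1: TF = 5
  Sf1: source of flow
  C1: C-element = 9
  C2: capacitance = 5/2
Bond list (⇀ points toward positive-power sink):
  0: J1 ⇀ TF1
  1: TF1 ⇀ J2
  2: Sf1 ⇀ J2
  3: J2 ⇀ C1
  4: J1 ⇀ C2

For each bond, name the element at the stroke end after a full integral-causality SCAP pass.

b2 stroke→Sf1  (Sf1 (Sf) sets flow on bond)
b1 stroke→J2  (J2 flow already set via bond 2)
b3 stroke→J2  (1-jn J2 has f-setter on 2)
b0 stroke→TF1  (TF1 one-in-one-out from 1)
b4 stroke→J1  (closing 0-jn rule on J1)

#0 →TF1
#1 →J2
#2 →Sf1
#3 →J2
#4 →J1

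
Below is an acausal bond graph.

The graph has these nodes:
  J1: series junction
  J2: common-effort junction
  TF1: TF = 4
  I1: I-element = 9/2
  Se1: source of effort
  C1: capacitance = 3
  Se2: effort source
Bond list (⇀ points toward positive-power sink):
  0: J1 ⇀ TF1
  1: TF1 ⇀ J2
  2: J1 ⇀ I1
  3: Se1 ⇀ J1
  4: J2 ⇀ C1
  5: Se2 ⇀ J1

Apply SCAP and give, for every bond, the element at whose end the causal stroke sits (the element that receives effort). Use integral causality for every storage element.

β0 |J1
β1 |TF1
β2 |I1
β3 |J1
β4 |J2
β5 |J1

#3 |J1  (source Se1 imposes e)
#5 |J1  (source Se2 imposes e)
#2 |I1  (I1 outputs flow p/I1)
#0 |J1  (common-f at J1 fixed by 2)
#1 |TF1  (TF TF1: opposite of bond 0)
#4 |J2  (J2 needs exactly one e-in)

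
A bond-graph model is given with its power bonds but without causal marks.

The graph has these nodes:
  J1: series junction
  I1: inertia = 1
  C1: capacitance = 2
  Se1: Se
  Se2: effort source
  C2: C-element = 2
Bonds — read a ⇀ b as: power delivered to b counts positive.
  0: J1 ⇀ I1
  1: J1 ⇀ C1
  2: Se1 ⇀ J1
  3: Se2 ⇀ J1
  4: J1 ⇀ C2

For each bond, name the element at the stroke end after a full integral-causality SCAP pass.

bond 0 stroke at I1
bond 1 stroke at J1
bond 2 stroke at J1
bond 3 stroke at J1
bond 4 stroke at J1

bond 2 →J1  (Se1 fixes effort; stroke away)
bond 3 →J1  (Se2 fixes effort; stroke away)
bond 0 →I1  (I1: I, integral causality)
bond 1 →J1  (J1 flow already set via bond 0)
bond 4 →J1  (common-f at J1 fixed by 0)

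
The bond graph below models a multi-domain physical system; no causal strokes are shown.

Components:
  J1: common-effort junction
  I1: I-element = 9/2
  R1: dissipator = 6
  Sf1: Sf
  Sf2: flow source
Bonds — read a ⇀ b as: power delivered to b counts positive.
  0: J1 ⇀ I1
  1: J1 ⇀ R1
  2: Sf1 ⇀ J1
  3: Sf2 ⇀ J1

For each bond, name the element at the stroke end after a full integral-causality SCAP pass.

b2 stroke→Sf1  (Sf1 fixes flow; stroke at Sf1)
b3 stroke→Sf2  (Sf2 (Sf) sets flow on bond)
b0 stroke→I1  (prefer integral on I1)
b1 stroke→J1  (closing 0-jn rule on J1)

#0 stroke→I1
#1 stroke→J1
#2 stroke→Sf1
#3 stroke→Sf2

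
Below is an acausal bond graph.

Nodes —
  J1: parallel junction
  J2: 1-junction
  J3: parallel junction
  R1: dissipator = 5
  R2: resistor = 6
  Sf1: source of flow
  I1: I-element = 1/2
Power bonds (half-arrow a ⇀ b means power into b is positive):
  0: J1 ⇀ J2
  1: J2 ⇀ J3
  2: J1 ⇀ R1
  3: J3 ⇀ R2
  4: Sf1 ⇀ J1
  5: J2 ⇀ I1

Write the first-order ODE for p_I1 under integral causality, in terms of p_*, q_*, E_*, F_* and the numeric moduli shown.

β4 |Sf1  (Sf1: flow source, stroke at near end)
β5 |I1  (I1 outputs flow p/I1)
β0 |J2  (1-jn J2 has f-setter on 5)
β1 |J2  (common-f at J2 fixed by 5)
β3 |J3  (only one effort-in slot at J3)
β2 |J1  (only one effort-in slot at J1)

dp_I1/dt = 5*F_Sf1 - 22*p_I1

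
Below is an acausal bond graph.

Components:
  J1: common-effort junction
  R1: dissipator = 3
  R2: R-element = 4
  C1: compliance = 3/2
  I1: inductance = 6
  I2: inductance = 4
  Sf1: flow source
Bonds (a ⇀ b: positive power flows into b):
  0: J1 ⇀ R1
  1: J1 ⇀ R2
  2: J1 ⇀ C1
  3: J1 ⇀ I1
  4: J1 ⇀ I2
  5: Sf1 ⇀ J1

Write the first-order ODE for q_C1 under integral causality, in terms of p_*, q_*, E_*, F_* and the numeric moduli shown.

bond 5 |Sf1  (source Sf1 imposes f)
bond 2 |J1  (C1 integral (e out))
bond 0 |R1  (J1 effort already set via bond 2)
bond 1 |R2  (0-jn J1 has e-setter on 2)
bond 3 |I1  (0-jn J1 has e-setter on 2)
bond 4 |I2  (J1: bond 2 brought effort, rest push out)

dq_C1/dt = F_Sf1 - p_I1/6 - p_I2/4 - 7*q_C1/18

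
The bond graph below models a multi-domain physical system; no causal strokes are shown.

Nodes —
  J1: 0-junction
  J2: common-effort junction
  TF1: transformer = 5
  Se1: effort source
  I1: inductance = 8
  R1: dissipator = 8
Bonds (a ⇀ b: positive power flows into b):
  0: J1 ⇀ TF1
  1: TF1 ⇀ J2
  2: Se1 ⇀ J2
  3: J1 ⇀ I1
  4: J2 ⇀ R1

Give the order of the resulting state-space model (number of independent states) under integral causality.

1  (I1 all integral)

bond 2 stroke at J2  (Se1: effort source, stroke at far end)
bond 1 stroke at TF1  (J2: bond 2 brought effort, rest push out)
bond 4 stroke at R1  (J2 effort already set via bond 2)
bond 0 stroke at J1  (through TF1, causality passes straight; one stroke at TF1)
bond 3 stroke at I1  (J1 effort already set via bond 0)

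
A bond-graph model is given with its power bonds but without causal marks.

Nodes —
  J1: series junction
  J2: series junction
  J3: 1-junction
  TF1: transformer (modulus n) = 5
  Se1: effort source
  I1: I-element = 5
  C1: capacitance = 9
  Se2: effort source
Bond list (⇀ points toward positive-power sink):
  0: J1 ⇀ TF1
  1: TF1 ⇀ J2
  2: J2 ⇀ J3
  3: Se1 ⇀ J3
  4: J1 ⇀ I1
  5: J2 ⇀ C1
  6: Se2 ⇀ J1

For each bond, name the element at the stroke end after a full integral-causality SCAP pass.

bond 0 stroke at J1
bond 1 stroke at TF1
bond 2 stroke at J2
bond 3 stroke at J3
bond 4 stroke at I1
bond 5 stroke at J2
bond 6 stroke at J1

b3 →J3  (source Se1 imposes e)
b6 →J1  (Se2: effort source, stroke at far end)
b2 →J2  (closing 1-jn rule on J3)
b4 →I1  (I1 outputs flow p/I1)
b0 →J1  (J1: bond 4 brought flow, rest push out)
b1 →TF1  (TF TF1: opposite of bond 0)
b5 →J2  (J2 flow already set via bond 1)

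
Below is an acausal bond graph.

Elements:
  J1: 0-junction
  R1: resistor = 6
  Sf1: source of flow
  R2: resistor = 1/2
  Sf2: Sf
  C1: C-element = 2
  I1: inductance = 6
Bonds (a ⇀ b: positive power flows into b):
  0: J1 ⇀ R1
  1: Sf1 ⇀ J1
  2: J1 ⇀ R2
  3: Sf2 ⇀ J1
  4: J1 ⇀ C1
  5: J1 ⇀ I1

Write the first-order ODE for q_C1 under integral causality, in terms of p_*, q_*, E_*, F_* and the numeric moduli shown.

dq_C1/dt = F_Sf1 + F_Sf2 - p_I1/6 - 13*q_C1/12

b1 |Sf1  (Sf1 fixes flow; stroke at Sf1)
b3 |Sf2  (source Sf2 imposes f)
b4 |J1  (C1 integral (e out))
b0 |R1  (J1: bond 4 brought effort, rest push out)
b2 |R2  (common-e at J1 fixed by 4)
b5 |I1  (J1 effort already set via bond 4)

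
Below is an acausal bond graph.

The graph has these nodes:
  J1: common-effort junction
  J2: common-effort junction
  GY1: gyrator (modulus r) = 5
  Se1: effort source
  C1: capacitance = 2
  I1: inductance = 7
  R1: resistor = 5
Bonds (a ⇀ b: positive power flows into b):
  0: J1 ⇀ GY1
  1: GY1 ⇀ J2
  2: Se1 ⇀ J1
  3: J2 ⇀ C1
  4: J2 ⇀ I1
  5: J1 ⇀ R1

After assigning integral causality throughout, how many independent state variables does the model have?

2  (C1, I1 all integral)

#2 stroke at J1  (Se1 (Se) sets effort on bond)
#0 stroke at GY1  (J1: bond 2 brought effort, rest push out)
#5 stroke at R1  (J1: bond 2 brought effort, rest push out)
#1 stroke at GY1  (GY1: gyrator matches bond 0)
#3 stroke at J2  (C1 outputs effort q/C1)
#4 stroke at I1  (common-e at J2 fixed by 3)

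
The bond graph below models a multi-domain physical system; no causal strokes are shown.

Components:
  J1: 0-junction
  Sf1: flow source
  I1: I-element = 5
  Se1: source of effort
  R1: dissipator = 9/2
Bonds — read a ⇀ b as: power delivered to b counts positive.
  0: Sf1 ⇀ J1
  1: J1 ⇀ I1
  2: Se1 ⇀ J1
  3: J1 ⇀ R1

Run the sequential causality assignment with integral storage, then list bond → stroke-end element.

bond 0 stroke at Sf1
bond 1 stroke at I1
bond 2 stroke at J1
bond 3 stroke at R1

bond 0 →Sf1  (source Sf1 imposes f)
bond 2 →J1  (source Se1 imposes e)
bond 1 →I1  (J1: bond 2 brought effort, rest push out)
bond 3 →R1  (0-jn J1 has e-setter on 2)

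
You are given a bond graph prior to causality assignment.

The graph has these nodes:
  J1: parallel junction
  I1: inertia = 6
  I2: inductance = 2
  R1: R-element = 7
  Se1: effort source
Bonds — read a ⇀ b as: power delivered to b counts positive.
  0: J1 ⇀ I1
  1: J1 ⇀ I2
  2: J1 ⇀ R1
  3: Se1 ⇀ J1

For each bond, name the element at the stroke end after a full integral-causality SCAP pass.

#0 stroke at I1
#1 stroke at I2
#2 stroke at R1
#3 stroke at J1

#3 stroke at J1  (Se1: effort source, stroke at far end)
#0 stroke at I1  (J1 effort already set via bond 3)
#1 stroke at I2  (J1: bond 3 brought effort, rest push out)
#2 stroke at R1  (J1 effort already set via bond 3)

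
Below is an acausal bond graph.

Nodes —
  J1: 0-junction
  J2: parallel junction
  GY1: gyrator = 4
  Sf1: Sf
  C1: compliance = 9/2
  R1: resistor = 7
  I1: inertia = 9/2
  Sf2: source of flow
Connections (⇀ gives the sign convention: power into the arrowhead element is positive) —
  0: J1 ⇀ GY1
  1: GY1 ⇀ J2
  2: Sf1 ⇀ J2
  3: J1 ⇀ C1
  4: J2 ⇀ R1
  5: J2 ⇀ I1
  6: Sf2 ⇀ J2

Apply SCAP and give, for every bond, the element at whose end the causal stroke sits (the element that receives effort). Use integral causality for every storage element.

bond 0 |GY1
bond 1 |GY1
bond 2 |Sf1
bond 3 |J1
bond 4 |J2
bond 5 |I1
bond 6 |Sf2

β2 →Sf1  (source Sf1 imposes f)
β6 →Sf2  (source Sf2 imposes f)
β3 →J1  (prefer integral on C1)
β0 →GY1  (J1: bond 3 brought effort, rest push out)
β1 →GY1  (GY1: gyrator matches bond 0)
β5 →I1  (I1: I, integral causality)
β4 →J2  (J2 needs exactly one e-in)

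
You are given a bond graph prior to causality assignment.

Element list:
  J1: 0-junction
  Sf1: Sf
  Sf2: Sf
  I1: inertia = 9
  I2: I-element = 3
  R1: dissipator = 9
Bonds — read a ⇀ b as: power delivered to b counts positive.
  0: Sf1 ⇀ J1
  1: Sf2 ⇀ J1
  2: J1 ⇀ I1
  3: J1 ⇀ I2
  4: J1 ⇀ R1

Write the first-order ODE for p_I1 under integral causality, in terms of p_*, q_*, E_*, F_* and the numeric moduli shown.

β0 stroke at Sf1  (Sf1 fixes flow; stroke at Sf1)
β1 stroke at Sf2  (Sf2 (Sf) sets flow on bond)
β2 stroke at I1  (I1 integral (f out))
β3 stroke at I2  (I2: I, integral causality)
β4 stroke at J1  (J1: last free bond brings effort in)

dp_I1/dt = 9*F_Sf1 + 9*F_Sf2 - p_I1 - 3*p_I2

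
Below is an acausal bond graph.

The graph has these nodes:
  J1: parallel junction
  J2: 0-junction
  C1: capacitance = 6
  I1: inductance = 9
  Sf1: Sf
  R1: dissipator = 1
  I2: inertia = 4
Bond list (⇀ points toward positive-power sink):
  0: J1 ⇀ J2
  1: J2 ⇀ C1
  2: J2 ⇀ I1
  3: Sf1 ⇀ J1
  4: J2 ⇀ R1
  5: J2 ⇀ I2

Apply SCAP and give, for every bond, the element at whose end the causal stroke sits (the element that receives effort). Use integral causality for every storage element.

b3 →Sf1  (Sf1 fixes flow; stroke at Sf1)
b0 →J1  (only one effort-in slot at J1)
b1 →J2  (C1 integral (e out))
b2 →I1  (J2 effort already set via bond 1)
b4 →R1  (0-jn J2 has e-setter on 1)
b5 →I2  (J2 effort already set via bond 1)

b0 →J1
b1 →J2
b2 →I1
b3 →Sf1
b4 →R1
b5 →I2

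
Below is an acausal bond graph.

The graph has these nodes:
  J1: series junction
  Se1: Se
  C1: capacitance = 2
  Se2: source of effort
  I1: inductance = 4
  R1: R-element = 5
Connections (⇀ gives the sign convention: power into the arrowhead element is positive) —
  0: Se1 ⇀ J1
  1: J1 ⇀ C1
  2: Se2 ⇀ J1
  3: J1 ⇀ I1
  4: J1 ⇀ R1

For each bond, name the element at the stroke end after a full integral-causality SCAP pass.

b0 →J1
b1 →J1
b2 →J1
b3 →I1
b4 →J1

b0 stroke at J1  (source Se1 imposes e)
b2 stroke at J1  (Se2 fixes effort; stroke away)
b1 stroke at J1  (C1 outputs effort q/C1)
b3 stroke at I1  (I1 integral (f out))
b4 stroke at J1  (J1 flow already set via bond 3)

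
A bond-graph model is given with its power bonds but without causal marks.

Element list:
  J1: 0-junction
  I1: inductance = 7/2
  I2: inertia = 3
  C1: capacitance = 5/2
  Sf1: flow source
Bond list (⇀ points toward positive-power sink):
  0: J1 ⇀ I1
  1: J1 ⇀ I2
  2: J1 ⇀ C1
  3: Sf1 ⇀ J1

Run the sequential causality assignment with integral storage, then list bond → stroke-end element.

β3 |Sf1  (Sf1: flow source, stroke at near end)
β0 |I1  (I1 outputs flow p/I1)
β1 |I2  (I2: I, integral causality)
β2 |J1  (closing 0-jn rule on J1)

bond 0 →I1
bond 1 →I2
bond 2 →J1
bond 3 →Sf1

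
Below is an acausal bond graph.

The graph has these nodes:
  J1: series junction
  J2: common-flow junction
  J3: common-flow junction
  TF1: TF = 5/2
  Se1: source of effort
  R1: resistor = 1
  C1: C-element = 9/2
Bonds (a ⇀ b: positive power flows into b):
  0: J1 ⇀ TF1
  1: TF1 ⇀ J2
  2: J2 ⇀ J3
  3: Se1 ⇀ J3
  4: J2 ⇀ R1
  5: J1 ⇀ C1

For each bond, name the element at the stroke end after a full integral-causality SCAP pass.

bond 3 |J3  (Se1 (Se) sets effort on bond)
bond 2 |J2  (only one flow-in slot at J3)
bond 5 |J1  (C1 outputs effort q/C1)
bond 0 |TF1  (closing 1-jn rule on J1)
bond 1 |J2  (TF TF1: opposite of bond 0)
bond 4 |R1  (J2: last free bond brings flow in)

#0 stroke at TF1
#1 stroke at J2
#2 stroke at J2
#3 stroke at J3
#4 stroke at R1
#5 stroke at J1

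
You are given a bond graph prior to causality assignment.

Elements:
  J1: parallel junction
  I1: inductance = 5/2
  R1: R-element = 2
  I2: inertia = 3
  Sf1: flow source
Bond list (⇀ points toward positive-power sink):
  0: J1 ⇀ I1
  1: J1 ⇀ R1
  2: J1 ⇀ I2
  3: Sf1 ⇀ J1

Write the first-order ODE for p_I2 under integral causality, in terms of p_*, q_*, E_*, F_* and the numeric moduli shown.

#3 stroke at Sf1  (Sf1: flow source, stroke at near end)
#0 stroke at I1  (I1: I, integral causality)
#2 stroke at I2  (I2 outputs flow p/I2)
#1 stroke at J1  (J1: last free bond brings effort in)

dp_I2/dt = 2*F_Sf1 - 4*p_I1/5 - 2*p_I2/3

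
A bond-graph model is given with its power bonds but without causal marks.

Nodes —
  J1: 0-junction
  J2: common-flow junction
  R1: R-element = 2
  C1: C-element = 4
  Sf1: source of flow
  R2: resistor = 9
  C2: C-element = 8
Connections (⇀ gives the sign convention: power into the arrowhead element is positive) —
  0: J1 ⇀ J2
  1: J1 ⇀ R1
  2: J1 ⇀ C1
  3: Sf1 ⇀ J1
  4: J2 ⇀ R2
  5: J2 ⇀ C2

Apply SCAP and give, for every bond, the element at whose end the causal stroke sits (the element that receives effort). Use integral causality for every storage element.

b3 stroke at Sf1  (Sf1 (Sf) sets flow on bond)
b2 stroke at J1  (C1 outputs effort q/C1)
b0 stroke at J2  (J1 effort already set via bond 2)
b1 stroke at R1  (0-jn J1 has e-setter on 2)
b5 stroke at J2  (C2 outputs effort q/C2)
b4 stroke at R2  (closing 1-jn rule on J2)

b0 →J2
b1 →R1
b2 →J1
b3 →Sf1
b4 →R2
b5 →J2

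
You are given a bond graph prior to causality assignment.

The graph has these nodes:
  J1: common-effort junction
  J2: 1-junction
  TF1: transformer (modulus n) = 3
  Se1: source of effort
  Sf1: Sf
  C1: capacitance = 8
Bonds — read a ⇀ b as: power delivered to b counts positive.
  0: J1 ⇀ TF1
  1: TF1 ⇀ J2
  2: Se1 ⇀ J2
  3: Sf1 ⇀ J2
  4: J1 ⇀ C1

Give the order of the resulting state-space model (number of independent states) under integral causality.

1  (C1 all integral)

bond 2 stroke at J2  (source Se1 imposes e)
bond 3 stroke at Sf1  (Sf1: flow source, stroke at near end)
bond 1 stroke at J2  (1-jn J2 has f-setter on 3)
bond 0 stroke at TF1  (TF TF1: opposite of bond 1)
bond 4 stroke at J1  (only one effort-in slot at J1)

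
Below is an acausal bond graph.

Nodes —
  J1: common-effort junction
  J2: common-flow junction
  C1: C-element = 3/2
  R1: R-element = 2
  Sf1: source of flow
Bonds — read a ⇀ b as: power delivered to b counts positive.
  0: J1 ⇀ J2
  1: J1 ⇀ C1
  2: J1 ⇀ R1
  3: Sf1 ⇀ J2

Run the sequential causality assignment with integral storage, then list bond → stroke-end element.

#3 stroke→Sf1  (source Sf1 imposes f)
#0 stroke→J2  (common-f at J2 fixed by 3)
#1 stroke→J1  (C1: C, integral causality)
#2 stroke→R1  (0-jn J1 has e-setter on 1)

b0 stroke→J2
b1 stroke→J1
b2 stroke→R1
b3 stroke→Sf1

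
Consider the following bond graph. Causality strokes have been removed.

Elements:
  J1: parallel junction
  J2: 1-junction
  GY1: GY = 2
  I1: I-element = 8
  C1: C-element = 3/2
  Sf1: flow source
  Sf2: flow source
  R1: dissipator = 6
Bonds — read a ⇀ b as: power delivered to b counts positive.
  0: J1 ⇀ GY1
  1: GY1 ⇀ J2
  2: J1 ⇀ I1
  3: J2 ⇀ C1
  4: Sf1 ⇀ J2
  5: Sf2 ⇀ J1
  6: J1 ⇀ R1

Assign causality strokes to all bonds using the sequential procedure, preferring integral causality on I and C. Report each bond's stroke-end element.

b4 stroke→Sf1  (Sf1 (Sf) sets flow on bond)
b5 stroke→Sf2  (Sf2 (Sf) sets flow on bond)
b1 stroke→J2  (1-jn J2 has f-setter on 4)
b3 stroke→J2  (J2 flow already set via bond 4)
b0 stroke→J1  (GY GY1: same side as bond 1)
b2 stroke→I1  (common-e at J1 fixed by 0)
b6 stroke→R1  (J1 effort already set via bond 0)

β0 stroke→J1
β1 stroke→J2
β2 stroke→I1
β3 stroke→J2
β4 stroke→Sf1
β5 stroke→Sf2
β6 stroke→R1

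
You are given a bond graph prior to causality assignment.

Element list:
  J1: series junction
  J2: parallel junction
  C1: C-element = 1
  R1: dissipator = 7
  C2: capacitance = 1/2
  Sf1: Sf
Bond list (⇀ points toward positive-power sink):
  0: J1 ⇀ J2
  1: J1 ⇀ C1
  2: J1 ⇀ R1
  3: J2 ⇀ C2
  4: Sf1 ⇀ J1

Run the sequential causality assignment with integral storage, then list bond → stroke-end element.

bond 0 stroke→J1
bond 1 stroke→J1
bond 2 stroke→J1
bond 3 stroke→J2
bond 4 stroke→Sf1

bond 4 stroke→Sf1  (Sf1: flow source, stroke at near end)
bond 0 stroke→J1  (J1: bond 4 brought flow, rest push out)
bond 1 stroke→J1  (J1: bond 4 brought flow, rest push out)
bond 2 stroke→J1  (1-jn J1 has f-setter on 4)
bond 3 stroke→J2  (closing 0-jn rule on J2)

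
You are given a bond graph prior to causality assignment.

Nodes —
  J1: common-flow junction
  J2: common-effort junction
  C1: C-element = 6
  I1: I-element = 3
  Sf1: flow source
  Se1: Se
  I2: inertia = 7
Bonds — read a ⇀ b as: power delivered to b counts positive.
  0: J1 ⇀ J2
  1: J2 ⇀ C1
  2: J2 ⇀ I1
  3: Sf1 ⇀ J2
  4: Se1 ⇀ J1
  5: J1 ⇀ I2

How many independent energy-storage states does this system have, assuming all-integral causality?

3  (C1, I1, I2 all integral)

#3 →Sf1  (Sf1: flow source, stroke at near end)
#4 →J1  (Se1 (Se) sets effort on bond)
#1 →J2  (C1 outputs effort q/C1)
#0 →J1  (common-e at J2 fixed by 1)
#2 →I1  (J2 effort already set via bond 1)
#5 →I2  (J1 needs exactly one f-in)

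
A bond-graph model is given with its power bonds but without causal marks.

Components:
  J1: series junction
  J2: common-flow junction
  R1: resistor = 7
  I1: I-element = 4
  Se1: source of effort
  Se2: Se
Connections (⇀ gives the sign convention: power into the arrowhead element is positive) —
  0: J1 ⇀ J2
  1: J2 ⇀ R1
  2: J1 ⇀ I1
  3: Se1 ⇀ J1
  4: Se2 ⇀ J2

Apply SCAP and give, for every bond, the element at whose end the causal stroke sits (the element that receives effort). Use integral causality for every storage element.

b3 |J1  (Se1 fixes effort; stroke away)
b4 |J2  (Se2 fixes effort; stroke away)
b2 |I1  (I1: I, integral causality)
b0 |J1  (1-jn J1 has f-setter on 2)
b1 |J2  (J2 flow already set via bond 0)

bond 0 stroke→J1
bond 1 stroke→J2
bond 2 stroke→I1
bond 3 stroke→J1
bond 4 stroke→J2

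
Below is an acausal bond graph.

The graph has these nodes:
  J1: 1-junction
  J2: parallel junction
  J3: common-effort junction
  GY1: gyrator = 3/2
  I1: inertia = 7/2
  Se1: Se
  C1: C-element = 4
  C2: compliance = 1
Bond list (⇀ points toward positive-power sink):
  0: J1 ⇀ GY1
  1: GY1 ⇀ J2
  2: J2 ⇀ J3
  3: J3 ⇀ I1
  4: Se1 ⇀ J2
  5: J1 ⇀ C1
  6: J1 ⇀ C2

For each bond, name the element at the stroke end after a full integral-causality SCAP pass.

β4 stroke at J2  (source Se1 imposes e)
β1 stroke at GY1  (J2 effort already set via bond 4)
β2 stroke at J3  (J2: bond 4 brought effort, rest push out)
β3 stroke at I1  (common-e at J3 fixed by 2)
β0 stroke at GY1  (GY1: gyrator matches bond 1)
β5 stroke at J1  (J1 flow already set via bond 0)
β6 stroke at J1  (1-jn J1 has f-setter on 0)

#0 →GY1
#1 →GY1
#2 →J3
#3 →I1
#4 →J2
#5 →J1
#6 →J1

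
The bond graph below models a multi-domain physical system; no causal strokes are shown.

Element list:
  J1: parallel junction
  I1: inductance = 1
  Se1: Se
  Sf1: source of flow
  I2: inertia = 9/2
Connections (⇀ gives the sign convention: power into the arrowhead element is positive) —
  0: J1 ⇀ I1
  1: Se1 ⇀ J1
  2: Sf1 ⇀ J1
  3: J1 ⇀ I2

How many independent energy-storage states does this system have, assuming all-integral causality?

bond 1 stroke→J1  (Se1: effort source, stroke at far end)
bond 2 stroke→Sf1  (source Sf1 imposes f)
bond 0 stroke→I1  (common-e at J1 fixed by 1)
bond 3 stroke→I2  (J1 effort already set via bond 1)

2  (I1, I2 all integral)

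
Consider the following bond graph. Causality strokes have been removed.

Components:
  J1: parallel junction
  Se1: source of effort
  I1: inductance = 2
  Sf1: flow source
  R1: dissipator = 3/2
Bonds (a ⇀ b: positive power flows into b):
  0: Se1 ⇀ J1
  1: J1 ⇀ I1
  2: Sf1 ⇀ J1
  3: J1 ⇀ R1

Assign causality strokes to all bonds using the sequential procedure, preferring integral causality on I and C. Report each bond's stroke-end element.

β0 stroke at J1
β1 stroke at I1
β2 stroke at Sf1
β3 stroke at R1

b0 |J1  (Se1 (Se) sets effort on bond)
b2 |Sf1  (Sf1 fixes flow; stroke at Sf1)
b1 |I1  (0-jn J1 has e-setter on 0)
b3 |R1  (common-e at J1 fixed by 0)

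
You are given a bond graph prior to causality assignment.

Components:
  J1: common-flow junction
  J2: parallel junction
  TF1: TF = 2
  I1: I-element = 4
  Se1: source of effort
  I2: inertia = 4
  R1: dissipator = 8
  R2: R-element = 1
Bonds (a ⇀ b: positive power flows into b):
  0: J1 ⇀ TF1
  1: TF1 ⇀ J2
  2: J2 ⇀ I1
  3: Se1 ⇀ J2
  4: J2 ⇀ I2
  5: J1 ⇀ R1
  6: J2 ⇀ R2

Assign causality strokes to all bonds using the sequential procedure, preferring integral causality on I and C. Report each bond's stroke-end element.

β0 →J1
β1 →TF1
β2 →I1
β3 →J2
β4 →I2
β5 →R1
β6 →R2

b3 |J2  (Se1: effort source, stroke at far end)
b1 |TF1  (J2 effort already set via bond 3)
b2 |I1  (common-e at J2 fixed by 3)
b4 |I2  (0-jn J2 has e-setter on 3)
b6 |R2  (J2: bond 3 brought effort, rest push out)
b0 |J1  (TF1 one-in-one-out from 1)
b5 |R1  (J1 needs exactly one f-in)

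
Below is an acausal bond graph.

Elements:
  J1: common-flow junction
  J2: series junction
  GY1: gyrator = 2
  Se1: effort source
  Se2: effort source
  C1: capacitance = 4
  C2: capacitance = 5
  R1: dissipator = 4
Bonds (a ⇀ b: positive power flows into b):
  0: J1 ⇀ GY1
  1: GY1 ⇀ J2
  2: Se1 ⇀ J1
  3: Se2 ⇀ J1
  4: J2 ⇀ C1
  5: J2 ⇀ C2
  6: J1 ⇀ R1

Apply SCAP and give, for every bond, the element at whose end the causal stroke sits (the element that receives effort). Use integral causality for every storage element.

b2 stroke at J1  (Se1 (Se) sets effort on bond)
b3 stroke at J1  (Se2 (Se) sets effort on bond)
b4 stroke at J2  (C1 integral (e out))
b5 stroke at J2  (prefer integral on C2)
b1 stroke at GY1  (closing 1-jn rule on J2)
b0 stroke at GY1  (GY1 both-in/both-out from 1)
b6 stroke at J1  (J1: bond 0 brought flow, rest push out)

β0 stroke→GY1
β1 stroke→GY1
β2 stroke→J1
β3 stroke→J1
β4 stroke→J2
β5 stroke→J2
β6 stroke→J1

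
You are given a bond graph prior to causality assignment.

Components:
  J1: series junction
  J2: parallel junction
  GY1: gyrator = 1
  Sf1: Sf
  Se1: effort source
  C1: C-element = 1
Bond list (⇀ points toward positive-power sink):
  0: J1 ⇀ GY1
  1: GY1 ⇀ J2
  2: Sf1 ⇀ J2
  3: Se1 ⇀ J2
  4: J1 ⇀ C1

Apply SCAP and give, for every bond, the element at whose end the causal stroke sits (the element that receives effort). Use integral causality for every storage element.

b2 stroke at Sf1  (Sf1 (Sf) sets flow on bond)
b3 stroke at J2  (Se1 fixes effort; stroke away)
b1 stroke at GY1  (common-e at J2 fixed by 3)
b0 stroke at GY1  (GY GY1: same side as bond 1)
b4 stroke at J1  (J1: bond 0 brought flow, rest push out)

bond 0 stroke→GY1
bond 1 stroke→GY1
bond 2 stroke→Sf1
bond 3 stroke→J2
bond 4 stroke→J1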